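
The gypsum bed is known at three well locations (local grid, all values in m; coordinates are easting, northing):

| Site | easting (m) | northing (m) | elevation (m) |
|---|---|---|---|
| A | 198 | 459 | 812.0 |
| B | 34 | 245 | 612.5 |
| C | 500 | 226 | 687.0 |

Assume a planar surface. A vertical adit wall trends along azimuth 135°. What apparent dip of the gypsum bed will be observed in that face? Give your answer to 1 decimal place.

22.8°

Let the plane be z = a·easting + b·northing + c.
B−A: −164a − 214b = −199.5;  C−A: 302a − 233b = −125.
Solving gives a = 0.19189, b = 0.78519.
Unit vector along 135° is (sin 135°, cos 135°) = (0.7071, -0.7071).
Slope in that direction = a·(0.7071) + b·(-0.7071) = −0.41953.
Apparent dip = arctan|0.41953| = 22.8° (true dip is 38.9°, so apparent ≤ true as expected).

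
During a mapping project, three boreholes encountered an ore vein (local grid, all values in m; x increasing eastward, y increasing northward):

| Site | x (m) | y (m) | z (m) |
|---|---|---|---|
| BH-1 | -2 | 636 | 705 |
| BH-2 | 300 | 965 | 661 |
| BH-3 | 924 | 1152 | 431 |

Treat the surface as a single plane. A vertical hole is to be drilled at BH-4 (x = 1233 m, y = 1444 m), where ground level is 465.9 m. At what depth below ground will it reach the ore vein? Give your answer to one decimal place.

92.5 m

Let the plane be z = a·x + b·y + c.
BH-2−BH-1: 302a + 329b = −44;  BH-3−BH-1: 926a + 516b = −274.
Solving gives a = −0.453172, b = 0.282243.
Then c = 705 − a·-2 − b·636 = 524.59.
At (1233, 1444): z_contact = −558.76 + 407.56 + 524.59 = 373.38 m.
Depth below ground = 465.9 − 373.38 = 92.5 m.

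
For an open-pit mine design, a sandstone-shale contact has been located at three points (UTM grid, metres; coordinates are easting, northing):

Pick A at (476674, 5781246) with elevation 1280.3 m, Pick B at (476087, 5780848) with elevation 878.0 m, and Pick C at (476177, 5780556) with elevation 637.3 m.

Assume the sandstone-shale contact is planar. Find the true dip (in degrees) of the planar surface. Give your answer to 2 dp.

40.79°

Two edge vectors: Pick A→Pick B = (-587, -398, -402.3), Pick A→Pick C = (-497, -690, -643).
Normal n = (Pick A→Pick B) × (Pick A→Pick C) = (-21673, -177497.9, 207224).
So ∂z/∂easting = −n_x/n_z = 0.10459 and ∂z/∂northing = −n_y/n_z = 0.85655.
Gradient magnitude |∇z| = √(a² + b²) = √(0.01094 + 0.73368) = 0.86291.
True dip = arctan(0.86291) = 40.79°, dipping toward S (azimuth ≈ 187°).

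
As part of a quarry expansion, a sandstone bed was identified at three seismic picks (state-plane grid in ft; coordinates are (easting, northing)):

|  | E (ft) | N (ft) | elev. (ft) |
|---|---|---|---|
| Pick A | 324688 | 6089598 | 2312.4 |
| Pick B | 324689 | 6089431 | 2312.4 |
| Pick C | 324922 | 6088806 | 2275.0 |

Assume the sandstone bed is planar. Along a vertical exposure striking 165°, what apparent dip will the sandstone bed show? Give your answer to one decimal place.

Let the plane be z = a·E + b·N + c.
Pick B−Pick A: 1a − 167b = 0;  Pick C−Pick A: 234a − 792b = −37.4.
Solving gives a = −0.16314, b = −0.00098.
Unit vector along 165° is (sin 165°, cos 165°) = (0.2588, -0.9659).
Slope in that direction = a·(0.2588) + b·(-0.9659) = −0.04128.
Apparent dip = arctan|0.04128| = 2.4° (true dip is 9.3°, so apparent ≤ true as expected).

2.4°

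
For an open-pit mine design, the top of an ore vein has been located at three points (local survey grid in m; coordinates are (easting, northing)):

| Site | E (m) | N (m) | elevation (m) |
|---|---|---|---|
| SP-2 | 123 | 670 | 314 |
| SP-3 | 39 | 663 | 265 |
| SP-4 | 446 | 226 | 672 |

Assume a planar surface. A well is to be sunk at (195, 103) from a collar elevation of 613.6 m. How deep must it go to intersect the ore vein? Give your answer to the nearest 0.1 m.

51.3 m

Two edge vectors: SP-2→SP-3 = (-84, -7, -49), SP-2→SP-4 = (323, -444, 358).
Normal n = (SP-2→SP-3) × (SP-2→SP-4) = (-24262, 14245, 39557).
So ∂z/∂E = −n_x/n_z = 0.61334 and ∂z/∂N = −n_y/n_z = −0.36011.
Intercept c from SP-2: 314 − 75.44 + 241.28 = 479.83.
At (195, 103): z_contact = 119.60 − 37.09 + 479.83 = 562.34 m.
Depth below ground = 613.6 − 562.34 = 51.3 m.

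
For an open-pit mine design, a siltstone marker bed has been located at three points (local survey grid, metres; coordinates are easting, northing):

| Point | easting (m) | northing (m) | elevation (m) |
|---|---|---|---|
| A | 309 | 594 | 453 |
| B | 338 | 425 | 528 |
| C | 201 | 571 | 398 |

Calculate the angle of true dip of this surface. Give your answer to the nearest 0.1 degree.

Two edge vectors: A→B = (29, -169, 75), A→C = (-108, -23, -55).
Normal n = (A→B) × (A→C) = (11020, -6505, -18919).
So ∂z/∂easting = −n_x/n_z = 0.58248 and ∂z/∂northing = −n_y/n_z = −0.34383.
Gradient magnitude |∇z| = √(a² + b²) = √(0.33929 + 0.11822) = 0.67639.
True dip = arctan(0.67639) = 34.1°, dipping toward WNW (azimuth ≈ 301°).

34.1°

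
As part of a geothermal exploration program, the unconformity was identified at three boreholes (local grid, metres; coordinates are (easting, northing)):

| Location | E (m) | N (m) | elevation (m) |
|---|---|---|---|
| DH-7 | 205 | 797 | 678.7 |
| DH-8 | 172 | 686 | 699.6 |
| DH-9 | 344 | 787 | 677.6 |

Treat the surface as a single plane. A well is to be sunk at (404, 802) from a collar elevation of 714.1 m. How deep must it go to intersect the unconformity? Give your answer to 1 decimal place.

40.5 m

Let the plane be z = a·E + b·N + c.
DH-8−DH-7: −33a − 111b = 20.9;  DH-9−DH-7: 139a − 10b = −1.1.
Solving gives a = −0.02101, b = −0.18204.
Then c = 678.7 − a·205 − b·797 = 828.09.
At (404, 802): z_contact = −8.49 − 146.00 + 828.09 = 673.61 m.
Depth below ground = 714.1 − 673.61 = 40.5 m.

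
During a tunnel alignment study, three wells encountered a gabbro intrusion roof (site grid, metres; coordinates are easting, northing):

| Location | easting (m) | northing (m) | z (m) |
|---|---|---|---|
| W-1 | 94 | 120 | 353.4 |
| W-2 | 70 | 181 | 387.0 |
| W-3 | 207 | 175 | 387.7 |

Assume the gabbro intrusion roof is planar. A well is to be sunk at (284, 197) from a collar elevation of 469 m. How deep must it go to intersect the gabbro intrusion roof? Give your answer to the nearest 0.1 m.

66.6 m

Let the plane be z = a·easting + b·northing + c.
W-2−W-1: −24a + 61b = 33.6;  W-3−W-1: 113a + 55b = 34.3.
Solving gives a = 0.02975, b = 0.56252.
Then c = 353.4 − a·94 − b·120 = 283.10.
At (284, 197): z_contact = 8.45 + 110.82 + 283.10 = 402.37 m.
Depth below ground = 469 − 402.37 = 66.6 m.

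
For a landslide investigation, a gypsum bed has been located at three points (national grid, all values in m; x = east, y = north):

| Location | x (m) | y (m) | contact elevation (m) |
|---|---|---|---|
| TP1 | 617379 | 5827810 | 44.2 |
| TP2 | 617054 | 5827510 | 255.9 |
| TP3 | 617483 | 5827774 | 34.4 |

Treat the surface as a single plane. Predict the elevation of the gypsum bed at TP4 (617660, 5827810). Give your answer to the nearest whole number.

-25 m

Two edge vectors: TP1→TP2 = (-325, -300, 211.7), TP1→TP3 = (104, -36, -9.8).
Normal n = (TP1→TP2) × (TP1→TP3) = (10561.2, 18831.8, 42900).
So ∂z/∂x = −n_x/n_z = −0.24618182 and ∂z/∂y = −n_y/n_z = −0.43896970.
Intercept c from TP1: 44.2 + 151987.48 + 2558231.99 = 2710263.67.
At (617660, 5827810): z = −152056.7 − 2558232.0 + 2710263.67 = -25.0 m.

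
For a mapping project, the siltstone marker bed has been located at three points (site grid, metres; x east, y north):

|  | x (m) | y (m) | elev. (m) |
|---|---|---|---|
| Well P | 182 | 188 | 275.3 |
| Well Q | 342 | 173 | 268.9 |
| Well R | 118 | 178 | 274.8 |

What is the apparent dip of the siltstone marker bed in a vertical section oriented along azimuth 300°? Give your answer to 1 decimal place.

Let the plane be z = a·x + b·y + c.
Well Q−Well P: 160a − 15b = −6.4;  Well R−Well P: −64a − 10b = −0.5.
Solving gives a = −0.02207, b = 0.19125.
Unit vector along 300° is (sin 300°, cos 300°) = (-0.8660, 0.5000).
Slope in that direction = a·(-0.8660) + b·(0.5000) = 0.11474.
Apparent dip = arctan|0.11474| = 6.5° (true dip is 10.9°, so apparent ≤ true as expected).

6.5°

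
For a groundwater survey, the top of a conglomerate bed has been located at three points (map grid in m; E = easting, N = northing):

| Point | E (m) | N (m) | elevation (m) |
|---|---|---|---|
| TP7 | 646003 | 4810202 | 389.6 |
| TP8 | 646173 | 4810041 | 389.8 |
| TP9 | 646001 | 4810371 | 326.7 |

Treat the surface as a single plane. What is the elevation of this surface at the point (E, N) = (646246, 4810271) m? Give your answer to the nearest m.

277 m

Let the plane be z = a·E + b·N + c.
TP8−TP7: 170a − 161b = 0.2;  TP9−TP7: −2a + 169b = −62.9.
Solving gives a = −0.35529076, b = −0.37639397.
Then c = 389.6 − a·646003 − b·4810202 = 2040439.54.
At (646246, 4810271): z = −229605.2 − 1810557.0 + 2040439.54 = 277.3 m.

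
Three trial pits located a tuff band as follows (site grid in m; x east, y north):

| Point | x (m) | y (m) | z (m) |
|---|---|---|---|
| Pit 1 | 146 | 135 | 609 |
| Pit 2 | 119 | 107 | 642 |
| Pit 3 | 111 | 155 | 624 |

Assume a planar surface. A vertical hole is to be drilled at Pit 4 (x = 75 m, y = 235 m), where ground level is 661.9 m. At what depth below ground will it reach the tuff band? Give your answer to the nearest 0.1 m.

51.8 m

Let the plane be z = a·x + b·y + c.
Pit 2−Pit 1: −27a − 28b = 33;  Pit 3−Pit 1: −35a + 20b = 15.
Solving gives a = −0.71053, b = −0.49342.
Then c = 609 − a·146 − b·135 = 779.35.
At (75, 235): z_contact = −53.29 − 115.95 + 779.35 = 610.11 m.
Depth below ground = 661.9 − 610.11 = 51.8 m.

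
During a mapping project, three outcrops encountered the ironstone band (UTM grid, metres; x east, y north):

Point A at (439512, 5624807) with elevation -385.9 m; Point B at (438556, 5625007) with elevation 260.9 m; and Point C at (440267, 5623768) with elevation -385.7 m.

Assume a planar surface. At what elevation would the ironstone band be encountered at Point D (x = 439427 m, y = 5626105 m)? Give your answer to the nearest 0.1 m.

Let the plane be z = a·x + b·y + c.
Point B−Point A: −956a + 200b = 646.8;  Point C−Point A: 755a − 1039b = 0.2.
Solving gives a = −0.797908069, b = −0.580000570.
Then c = -385.9 − a·439512 − b·5624807 = 3612695.54.
At (439427, 5626105): z = −350622.3 − 3263144.1 + 3612695.54 = -1070.9 m.

-1070.9 m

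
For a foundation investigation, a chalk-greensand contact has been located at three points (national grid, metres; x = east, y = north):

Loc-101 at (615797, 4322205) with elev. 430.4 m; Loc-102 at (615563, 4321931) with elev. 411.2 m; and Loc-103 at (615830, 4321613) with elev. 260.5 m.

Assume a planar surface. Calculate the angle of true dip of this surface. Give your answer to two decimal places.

Let the plane be z = a·x + b·y + c.
Loc-102−Loc-101: −234a − 274b = −19.2;  Loc-103−Loc-101: 33a − 592b = −169.9.
Solving gives a = −0.23844, b = 0.27370.
Gradient magnitude |∇z| = √(a² + b²) = √(0.05685 + 0.07491) = 0.36299.
True dip = arctan(0.36299) = 19.95°, dipping toward SE (azimuth ≈ 139°).

19.95°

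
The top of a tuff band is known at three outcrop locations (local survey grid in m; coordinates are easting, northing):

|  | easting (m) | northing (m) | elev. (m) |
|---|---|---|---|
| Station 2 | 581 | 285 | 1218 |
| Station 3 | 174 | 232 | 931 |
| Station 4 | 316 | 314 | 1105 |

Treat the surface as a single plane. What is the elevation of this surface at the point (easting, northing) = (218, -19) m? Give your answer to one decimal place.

663.4 m

Two edge vectors: Station 2→Station 3 = (-407, -53, -287), Station 2→Station 4 = (-265, 29, -113).
Normal n = (Station 2→Station 3) × (Station 2→Station 4) = (14312, 30064, -25848).
So ∂z/∂easting = −n_x/n_z = 0.55370 and ∂z/∂northing = −n_y/n_z = 1.16311.
Intercept c from Station 2: 1218 − 321.70 − 331.49 = 564.82.
At (218, -19): z = 120.7 − 22.1 + 564.82 = 663.4 m.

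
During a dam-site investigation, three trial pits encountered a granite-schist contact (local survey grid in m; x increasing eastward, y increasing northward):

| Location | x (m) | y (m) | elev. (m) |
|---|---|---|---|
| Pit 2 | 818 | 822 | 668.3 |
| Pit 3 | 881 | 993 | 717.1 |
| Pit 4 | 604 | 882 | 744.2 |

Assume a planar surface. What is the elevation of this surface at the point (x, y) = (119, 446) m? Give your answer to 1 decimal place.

Let the plane be z = a·x + b·y + c.
Pit 3−Pit 2: 63a + 171b = 48.8;  Pit 4−Pit 2: −214a + 60b = 75.9.
Solving gives a = −0.24894, b = 0.37710.
Then c = 668.3 − a·818 − b·822 = 561.96.
At (119, 446): z = −29.6 + 168.2 + 561.96 = 700.5 m.

700.5 m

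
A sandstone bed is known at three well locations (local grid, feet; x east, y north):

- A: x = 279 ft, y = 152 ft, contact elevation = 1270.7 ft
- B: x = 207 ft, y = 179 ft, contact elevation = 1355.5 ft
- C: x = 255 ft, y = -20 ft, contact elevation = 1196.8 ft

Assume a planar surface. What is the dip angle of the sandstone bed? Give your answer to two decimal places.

48.21°

Let the plane be z = a·x + b·y + c.
B−A: −72a + 27b = 84.8;  C−A: −24a − 172b = −73.9.
Solving gives a = −0.96611, b = 0.56446.
Gradient magnitude |∇z| = √(a² + b²) = √(0.93336 + 0.31861) = 1.11892.
True dip = arctan(1.11892) = 48.21°, dipping toward ESE (azimuth ≈ 120°).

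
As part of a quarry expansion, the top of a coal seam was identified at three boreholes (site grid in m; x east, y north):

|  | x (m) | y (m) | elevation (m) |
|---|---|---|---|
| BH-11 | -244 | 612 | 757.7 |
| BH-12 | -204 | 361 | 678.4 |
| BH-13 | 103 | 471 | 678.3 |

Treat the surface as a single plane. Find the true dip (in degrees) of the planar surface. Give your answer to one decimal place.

Two edge vectors: BH-11→BH-12 = (40, -251, -79.3), BH-11→BH-13 = (347, -141, -79.4).
Normal n = (BH-11→BH-12) × (BH-11→BH-13) = (8748.1, -24341.1, 81457).
So ∂z/∂x = −n_x/n_z = −0.10740 and ∂z/∂y = −n_y/n_z = 0.29882.
Gradient magnitude |∇z| = √(a² + b²) = √(0.01153 + 0.08929) = 0.31753.
True dip = arctan(0.31753) = 17.6°, dipping toward SSE (azimuth ≈ 160°).

17.6°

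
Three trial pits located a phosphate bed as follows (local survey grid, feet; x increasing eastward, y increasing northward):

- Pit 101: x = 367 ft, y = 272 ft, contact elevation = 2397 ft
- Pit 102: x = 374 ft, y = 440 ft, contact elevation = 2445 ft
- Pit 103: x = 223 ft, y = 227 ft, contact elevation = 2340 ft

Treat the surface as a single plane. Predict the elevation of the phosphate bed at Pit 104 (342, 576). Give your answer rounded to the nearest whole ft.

Two edge vectors: Pit 101→Pit 102 = (7, 168, 48), Pit 101→Pit 103 = (-144, -45, -57).
Normal n = (Pit 101→Pit 102) × (Pit 101→Pit 103) = (-7416, -6513, 23877).
So ∂z/∂x = −n_x/n_z = 0.31059 and ∂z/∂y = −n_y/n_z = 0.27277.
Intercept c from Pit 101: 2397 − 113.99 − 74.19 = 2208.82.
At (342, 576): z = 106.2 + 157.1 + 2208.82 = 2472.2 ft.

2472 ft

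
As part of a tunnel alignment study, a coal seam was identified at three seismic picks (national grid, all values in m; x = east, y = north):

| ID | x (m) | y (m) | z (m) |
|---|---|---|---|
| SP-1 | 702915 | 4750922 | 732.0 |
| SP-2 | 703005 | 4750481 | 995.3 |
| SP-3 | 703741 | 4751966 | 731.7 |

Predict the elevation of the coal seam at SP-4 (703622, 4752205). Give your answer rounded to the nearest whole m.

Two edge vectors: SP-1→SP-2 = (90, -441, 263.3), SP-1→SP-3 = (826, 1044, -0.3).
Normal n = (SP-1→SP-2) × (SP-1→SP-3) = (-274752.9, 217512.8, 458226).
So ∂z/∂x = −n_x/n_z = 0.59960129 and ∂z/∂y = −n_y/n_z = −0.47468454.
Intercept c from SP-1: 732 − 421468.74 + 2255189.24 = 1834452.50.
At (703622, 4752205): z = 421892.7 − 2255798.3 + 1834452.50 = 546.9 m.

547 m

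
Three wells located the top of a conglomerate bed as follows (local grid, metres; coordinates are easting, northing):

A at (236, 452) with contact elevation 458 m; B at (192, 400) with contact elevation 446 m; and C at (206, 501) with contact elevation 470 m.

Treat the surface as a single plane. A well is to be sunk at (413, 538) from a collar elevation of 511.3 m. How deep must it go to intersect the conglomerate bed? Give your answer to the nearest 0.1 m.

34.5 m

Let the plane be z = a·easting + b·northing + c.
B−A: −44a − 52b = −12;  C−A: −30a + 49b = 12.
Solving gives a = −0.00969, b = 0.23897.
Then c = 458 − a·236 − b·452 = 352.27.
At (413, 538): z_contact = −4.00 + 128.56 + 352.27 = 476.84 m.
Depth below ground = 511.3 − 476.84 = 34.5 m.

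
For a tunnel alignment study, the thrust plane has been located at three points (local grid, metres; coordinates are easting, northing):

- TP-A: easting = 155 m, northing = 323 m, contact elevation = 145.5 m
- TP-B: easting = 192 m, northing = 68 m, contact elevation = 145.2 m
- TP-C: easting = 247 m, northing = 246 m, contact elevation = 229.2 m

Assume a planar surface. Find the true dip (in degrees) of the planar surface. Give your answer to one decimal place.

46.3°

Let the plane be z = a·easting + b·northing + c.
TP-B−TP-A: 37a − 255b = −0.3;  TP-C−TP-A: 92a − 77b = 83.7.
Solving gives a = 1.03666, b = 0.15159.
Gradient magnitude |∇z| = √(a² + b²) = √(1.07466 + 0.02298) = 1.04769.
True dip = arctan(1.04769) = 46.3°, dipping toward W (azimuth ≈ 262°).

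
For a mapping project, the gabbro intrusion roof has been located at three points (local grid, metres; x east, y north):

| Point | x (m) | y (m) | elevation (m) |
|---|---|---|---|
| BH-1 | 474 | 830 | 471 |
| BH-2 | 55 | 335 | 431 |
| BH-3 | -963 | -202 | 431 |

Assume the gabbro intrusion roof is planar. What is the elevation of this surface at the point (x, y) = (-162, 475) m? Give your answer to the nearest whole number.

Two edge vectors: BH-1→BH-2 = (-419, -495, -40), BH-1→BH-3 = (-1437, -1032, -40).
Normal n = (BH-1→BH-2) × (BH-1→BH-3) = (-21480, 40720, -278907).
So ∂z/∂x = −n_x/n_z = −0.07701 and ∂z/∂y = −n_y/n_z = 0.14600.
Intercept c from BH-1: 471 + 36.51 − 121.18 = 386.33.
At (-162, 475): z = 12.5 + 69.3 + 386.33 = 468.2 m.

468 m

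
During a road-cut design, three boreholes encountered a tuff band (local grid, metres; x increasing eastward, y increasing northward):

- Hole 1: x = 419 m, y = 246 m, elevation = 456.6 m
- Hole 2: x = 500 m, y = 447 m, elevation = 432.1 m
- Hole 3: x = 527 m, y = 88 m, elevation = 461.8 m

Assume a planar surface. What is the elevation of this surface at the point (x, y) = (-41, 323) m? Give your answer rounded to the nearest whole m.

Two edge vectors: Hole 1→Hole 2 = (81, 201, -24.5), Hole 1→Hole 3 = (108, -158, 5.2).
Normal n = (Hole 1→Hole 2) × (Hole 1→Hole 3) = (-2825.8, -3067.2, -34506).
So ∂z/∂x = −n_x/n_z = −0.08189 and ∂z/∂y = −n_y/n_z = −0.08889.
Intercept c from Hole 1: 456.6 + 34.31 + 21.87 = 512.78.
At (-41, 323): z = 3.4 − 28.7 + 512.78 = 487.4 m.

487 m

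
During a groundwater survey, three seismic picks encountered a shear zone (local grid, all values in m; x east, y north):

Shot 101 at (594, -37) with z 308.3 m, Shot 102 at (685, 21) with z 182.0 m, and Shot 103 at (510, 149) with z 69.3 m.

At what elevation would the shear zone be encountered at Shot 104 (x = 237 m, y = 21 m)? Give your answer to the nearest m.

Let the plane be z = a·x + b·y + c.
Shot 102−Shot 101: 91a + 58b = −126.3;  Shot 103−Shot 101: −84a + 186b = −239.
Solving gives a = −0.44177, b = −1.48446.
Then c = 308.3 − a·594 − b·-37 = 515.79.
At (237, 21): z = −104.7 − 31.2 + 515.79 = 379.9 m.

380 m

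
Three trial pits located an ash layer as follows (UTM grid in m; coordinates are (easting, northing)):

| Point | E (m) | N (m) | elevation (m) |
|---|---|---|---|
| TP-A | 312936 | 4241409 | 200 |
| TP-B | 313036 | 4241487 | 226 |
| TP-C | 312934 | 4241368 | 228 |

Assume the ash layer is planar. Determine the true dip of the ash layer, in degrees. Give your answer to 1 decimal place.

Let the plane be z = a·E + b·N + c.
TP-B−TP-A: 100a + 78b = 26;  TP-C−TP-A: −2a − 41b = 28.
Solving gives a = 0.82404, b = −0.72312.
Gradient magnitude |∇z| = √(a² + b²) = √(0.67904 + 0.52291) = 1.09633.
True dip = arctan(1.09633) = 47.6°, dipping toward NW (azimuth ≈ 311°).

47.6°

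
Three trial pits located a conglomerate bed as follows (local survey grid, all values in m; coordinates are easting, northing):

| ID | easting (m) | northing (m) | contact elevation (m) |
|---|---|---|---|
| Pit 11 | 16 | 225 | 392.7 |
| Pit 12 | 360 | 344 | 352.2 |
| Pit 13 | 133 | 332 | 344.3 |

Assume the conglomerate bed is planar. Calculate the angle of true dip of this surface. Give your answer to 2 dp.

Two edge vectors: Pit 11→Pit 12 = (344, 119, -40.5), Pit 11→Pit 13 = (117, 107, -48.4).
Normal n = (Pit 11→Pit 12) × (Pit 11→Pit 13) = (-1426.1, 11911.1, 22885).
So ∂z/∂easting = −n_x/n_z = 0.06232 and ∂z/∂northing = −n_y/n_z = −0.52048.
Gradient magnitude |∇z| = √(a² + b²) = √(0.00388 + 0.27090) = 0.52419.
True dip = arctan(0.52419) = 27.66°, dipping toward N (azimuth ≈ 353°).

27.66°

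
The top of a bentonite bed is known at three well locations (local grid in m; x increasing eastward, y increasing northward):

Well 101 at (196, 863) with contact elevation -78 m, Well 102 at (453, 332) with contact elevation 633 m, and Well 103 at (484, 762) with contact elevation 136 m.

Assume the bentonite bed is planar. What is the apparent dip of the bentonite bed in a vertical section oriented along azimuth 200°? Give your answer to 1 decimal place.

Two edge vectors: Well 101→Well 102 = (257, -531, 711), Well 101→Well 103 = (288, -101, 214).
Normal n = (Well 101→Well 102) × (Well 101→Well 103) = (-41823, 149770, 126971).
So ∂z/∂x = −n_x/n_z = 0.32939 and ∂z/∂y = −n_y/n_z = −1.17956.
Unit vector along 200° is (sin 200°, cos 200°) = (-0.3420, -0.9397).
Slope in that direction = a·(-0.3420) + b·(-0.9397) = 0.99577.
Apparent dip = arctan|0.99577| = 44.9° (true dip is 50.8°, so apparent ≤ true as expected).

44.9°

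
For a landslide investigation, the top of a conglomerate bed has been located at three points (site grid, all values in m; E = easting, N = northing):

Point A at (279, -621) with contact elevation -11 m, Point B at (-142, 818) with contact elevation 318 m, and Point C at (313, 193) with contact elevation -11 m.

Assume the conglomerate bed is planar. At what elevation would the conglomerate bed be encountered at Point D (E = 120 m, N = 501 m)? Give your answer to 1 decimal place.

129.8 m

Two edge vectors: Point A→Point B = (-421, 1439, 329), Point A→Point C = (34, 814, 0).
Normal n = (Point A→Point B) × (Point A→Point C) = (-267806, 11186, -391620).
So ∂z/∂E = −n_x/n_z = −0.68384 and ∂z/∂N = −n_y/n_z = 0.02856.
Intercept c from Point A: -11 + 190.79 + 17.74 = 197.53.
At (120, 501): z = −82.1 + 14.3 + 197.53 = 129.8 m.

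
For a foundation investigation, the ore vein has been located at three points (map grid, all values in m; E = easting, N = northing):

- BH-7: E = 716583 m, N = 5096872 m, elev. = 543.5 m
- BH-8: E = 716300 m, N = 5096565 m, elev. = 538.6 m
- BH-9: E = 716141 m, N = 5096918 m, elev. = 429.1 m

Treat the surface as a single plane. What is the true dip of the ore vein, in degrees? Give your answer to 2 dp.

Two edge vectors: BH-7→BH-8 = (-283, -307, -4.9), BH-7→BH-9 = (-442, 46, -114.4).
Normal n = (BH-7→BH-8) × (BH-7→BH-9) = (35346.2, -30209.4, -148712).
So ∂z/∂E = −n_x/n_z = 0.23768 and ∂z/∂N = −n_y/n_z = −0.20314.
Gradient magnitude |∇z| = √(a² + b²) = √(0.05649 + 0.04127) = 0.31266.
True dip = arctan(0.31266) = 17.36°, dipping toward NW (azimuth ≈ 311°).

17.36°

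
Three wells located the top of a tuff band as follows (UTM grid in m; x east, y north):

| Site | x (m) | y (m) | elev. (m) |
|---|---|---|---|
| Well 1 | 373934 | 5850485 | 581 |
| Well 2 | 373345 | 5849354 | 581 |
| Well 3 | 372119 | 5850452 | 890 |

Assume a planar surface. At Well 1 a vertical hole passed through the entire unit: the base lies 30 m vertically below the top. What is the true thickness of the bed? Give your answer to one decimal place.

29.5 m

Let the plane be z = a·x + b·y + c.
Well 2−Well 1: −589a − 1131b = 0;  Well 3−Well 1: −1815a − 33b = 309.
Solving gives a = −0.17188, b = 0.08951.
|∇z| = √(a²+b²) = 0.19379, so dip δ = arctan(0.19379) = 10.97°.
True thickness = vertical thickness × cos δ = 30 × cos 10.97° = 29.5 m.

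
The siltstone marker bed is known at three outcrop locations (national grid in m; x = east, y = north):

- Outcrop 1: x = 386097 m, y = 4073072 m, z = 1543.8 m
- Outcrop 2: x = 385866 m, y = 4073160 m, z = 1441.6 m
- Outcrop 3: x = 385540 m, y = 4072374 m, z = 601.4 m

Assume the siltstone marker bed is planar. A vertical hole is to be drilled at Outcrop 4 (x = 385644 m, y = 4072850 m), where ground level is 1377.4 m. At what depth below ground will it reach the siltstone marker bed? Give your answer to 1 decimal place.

Two edge vectors: Outcrop 1→Outcrop 2 = (-231, 88, -102.2), Outcrop 1→Outcrop 3 = (-557, -698, -942.4).
Normal n = (Outcrop 1→Outcrop 2) × (Outcrop 1→Outcrop 3) = (-154266.8, -160769, 210254).
So ∂z/∂x = −n_x/n_z = 0.733716362 and ∂z/∂y = −n_y/n_z = 0.764641814.
Intercept c from Outcrop 1: 1543.8 − 283285.69 − 3114441.16 = −3396183.05.
At (385644, 4072850): z_contact = 282953.31 + 3114271.41 − 3396183.05 = 1041.68 m.
Depth below ground = 1377.4 − 1041.68 = 335.7 m.

335.7 m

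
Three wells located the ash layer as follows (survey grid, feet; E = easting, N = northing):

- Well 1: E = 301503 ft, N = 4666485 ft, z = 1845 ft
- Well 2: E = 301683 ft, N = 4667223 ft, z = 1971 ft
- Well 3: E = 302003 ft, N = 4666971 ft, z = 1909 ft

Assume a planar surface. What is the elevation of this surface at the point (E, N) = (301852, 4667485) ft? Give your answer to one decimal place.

2010.5 ft

Let the plane be z = a·E + b·N + c.
Well 2−Well 1: 180a + 738b = 126;  Well 3−Well 1: 500a + 486b = 64.
Solving gives a = −0.049744246, b = 0.182864450.
Then c = 1845 − a·301503 − b·4666485 = −836491.17.
At (301852, 4667485): z = −15015.4 + 853517.1 − 836491.17 = 2010.5 ft.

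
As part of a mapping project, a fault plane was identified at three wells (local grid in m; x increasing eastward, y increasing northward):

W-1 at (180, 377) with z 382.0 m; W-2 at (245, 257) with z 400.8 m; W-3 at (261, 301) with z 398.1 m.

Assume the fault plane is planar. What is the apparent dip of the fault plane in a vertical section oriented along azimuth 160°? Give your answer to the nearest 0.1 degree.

7.4°

Let the plane be z = a·x + b·y + c.
W-2−W-1: 65a − 120b = 18.8;  W-3−W-1: 81a − 76b = 16.1.
Solving gives a = 0.10527, b = −0.09964.
Unit vector along 160° is (sin 160°, cos 160°) = (0.3420, -0.9397).
Slope in that direction = a·(0.3420) + b·(-0.9397) = 0.12964.
Apparent dip = arctan|0.12964| = 7.4° (true dip is 8.2°, so apparent ≤ true as expected).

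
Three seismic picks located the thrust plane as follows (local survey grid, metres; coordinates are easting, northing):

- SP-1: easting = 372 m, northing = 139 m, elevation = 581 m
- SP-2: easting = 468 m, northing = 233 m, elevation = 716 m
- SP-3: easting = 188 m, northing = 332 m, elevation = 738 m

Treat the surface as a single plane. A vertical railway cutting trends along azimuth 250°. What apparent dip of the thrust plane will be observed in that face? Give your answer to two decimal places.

34.11°

Two edge vectors: SP-1→SP-2 = (96, 94, 135), SP-1→SP-3 = (-184, 193, 157).
Normal n = (SP-1→SP-2) × (SP-1→SP-3) = (-11297, -39912, 35824).
So ∂z/∂easting = −n_x/n_z = 0.31535 and ∂z/∂northing = −n_y/n_z = 1.11411.
Unit vector along 250° is (sin 250°, cos 250°) = (-0.9397, -0.3420).
Slope in that direction = a·(-0.9397) + b·(-0.3420) = −0.67738.
Apparent dip = arctan|0.67738| = 34.11° (true dip is 49.2°, so apparent ≤ true as expected).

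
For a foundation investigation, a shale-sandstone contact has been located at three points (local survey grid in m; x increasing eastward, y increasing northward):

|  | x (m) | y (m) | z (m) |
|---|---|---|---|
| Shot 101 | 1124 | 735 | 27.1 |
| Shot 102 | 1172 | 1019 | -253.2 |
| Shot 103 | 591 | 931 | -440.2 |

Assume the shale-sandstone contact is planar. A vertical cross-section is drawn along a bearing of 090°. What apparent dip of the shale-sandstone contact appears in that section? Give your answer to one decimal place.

Two edge vectors: Shot 101→Shot 102 = (48, 284, -280.3), Shot 101→Shot 103 = (-533, 196, -467.3).
Normal n = (Shot 101→Shot 102) × (Shot 101→Shot 103) = (-77774.4, 171830.3, 160780).
So ∂z/∂x = −n_x/n_z = 0.48373 and ∂z/∂y = −n_y/n_z = −1.06873.
Unit vector along 090° is (sin 90°, cos 90°) = (1.0000, 0.0000).
Slope in that direction = a·(1.0000) + b·(0.0000) = 0.48373.
Apparent dip = arctan|0.48373| = 25.8° (true dip is 49.6°, so apparent ≤ true as expected).

25.8°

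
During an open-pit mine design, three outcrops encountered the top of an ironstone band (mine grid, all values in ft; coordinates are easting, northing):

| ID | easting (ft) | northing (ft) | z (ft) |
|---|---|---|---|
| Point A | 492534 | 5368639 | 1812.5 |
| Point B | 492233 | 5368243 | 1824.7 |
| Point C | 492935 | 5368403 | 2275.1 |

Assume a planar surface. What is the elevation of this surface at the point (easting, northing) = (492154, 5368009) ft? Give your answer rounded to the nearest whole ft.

Let the plane be z = a·easting + b·northing + c.
Point B−Point A: −301a − 396b = 12.2;  Point C−Point A: 401a − 236b = 462.6.
Solving gives a = 0.78453131, b = −0.62713112.
Then c = 1812.5 − a·492534 − b·5368639 = 2982244.75.
At (492154, 5368009): z = 386110.2 − 3366445.5 + 2982244.75 = 1909.5 ft.

1909 ft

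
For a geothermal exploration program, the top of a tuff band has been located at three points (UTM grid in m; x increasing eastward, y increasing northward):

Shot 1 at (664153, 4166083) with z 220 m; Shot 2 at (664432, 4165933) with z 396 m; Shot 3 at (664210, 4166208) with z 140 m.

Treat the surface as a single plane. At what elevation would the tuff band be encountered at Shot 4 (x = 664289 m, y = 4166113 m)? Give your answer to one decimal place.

229.0 m

Two edge vectors: Shot 1→Shot 2 = (279, -150, 176), Shot 1→Shot 3 = (57, 125, -80).
Normal n = (Shot 1→Shot 2) × (Shot 1→Shot 3) = (-10000, 32352, 43425).
So ∂z/∂x = −n_x/n_z = 0.230282096 and ∂z/∂y = −n_y/n_z = −0.745008636.
Intercept c from Shot 1: 220 − 152942.54 + 3103767.81 = 2951045.27.
At (664289, 4166113): z = 152973.9 − 3103790.2 + 2951045.27 = 229.0 m.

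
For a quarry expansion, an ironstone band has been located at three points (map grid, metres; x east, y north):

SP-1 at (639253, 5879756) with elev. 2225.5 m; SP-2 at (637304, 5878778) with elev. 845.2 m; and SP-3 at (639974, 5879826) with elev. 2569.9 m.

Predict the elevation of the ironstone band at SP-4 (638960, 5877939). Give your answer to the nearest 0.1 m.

Two edge vectors: SP-1→SP-2 = (-1949, -978, -1380.3), SP-1→SP-3 = (721, 70, 344.4).
Normal n = (SP-1→SP-2) × (SP-1→SP-3) = (-240202.2, -323960.7, 568708).
So ∂z/∂x = −n_x/n_z = 0.422364728 and ∂z/∂y = −n_y/n_z = 0.569643297.
Intercept c from SP-1: 2225.5 − 269997.92 − 3349363.59 = −3617136.01.
At (638960, 5877939): z = 269874.2 + 3348328.5 − 3617136.01 = 1066.7 m.

1066.7 m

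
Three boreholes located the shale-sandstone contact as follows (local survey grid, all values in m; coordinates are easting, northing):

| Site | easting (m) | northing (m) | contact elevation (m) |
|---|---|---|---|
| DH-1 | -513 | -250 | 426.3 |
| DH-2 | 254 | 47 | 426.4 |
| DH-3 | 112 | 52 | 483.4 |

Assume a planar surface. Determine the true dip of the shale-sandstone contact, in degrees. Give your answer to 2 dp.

Two edge vectors: DH-1→DH-2 = (767, 297, 0.1), DH-1→DH-3 = (625, 302, 57.1).
Normal n = (DH-1→DH-2) × (DH-1→DH-3) = (16928.5, -43733.2, 46009).
So ∂z/∂easting = −n_x/n_z = −0.36794 and ∂z/∂northing = −n_y/n_z = 0.95054.
Gradient magnitude |∇z| = √(a² + b²) = √(0.13538 + 0.90352) = 1.01926.
True dip = arctan(1.01926) = 45.55°, dipping toward SSE (azimuth ≈ 159°).

45.55°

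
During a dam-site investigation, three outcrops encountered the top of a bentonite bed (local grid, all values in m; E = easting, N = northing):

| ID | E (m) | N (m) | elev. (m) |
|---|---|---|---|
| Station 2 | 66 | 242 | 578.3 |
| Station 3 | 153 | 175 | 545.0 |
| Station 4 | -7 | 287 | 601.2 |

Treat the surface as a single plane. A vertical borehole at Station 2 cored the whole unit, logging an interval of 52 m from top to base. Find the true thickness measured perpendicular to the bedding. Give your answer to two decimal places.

47.40 m

Let the plane be z = a·E + b·N + c.
Station 3−Station 2: 87a − 67b = −33.3;  Station 4−Station 2: −73a + 45b = 22.9.
Solving gives a = −0.03668, b = 0.44939.
|∇z| = √(a²+b²) = 0.45088, so dip δ = arctan(0.45088) = 24.27°.
True thickness = vertical thickness × cos δ = 52 × cos 24.27° = 47.40 m.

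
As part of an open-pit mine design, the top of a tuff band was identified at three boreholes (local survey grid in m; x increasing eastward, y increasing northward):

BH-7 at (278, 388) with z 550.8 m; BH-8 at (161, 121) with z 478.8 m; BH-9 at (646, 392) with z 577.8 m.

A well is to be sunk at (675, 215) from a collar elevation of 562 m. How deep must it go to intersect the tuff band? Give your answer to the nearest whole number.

24 m

Let the plane be z = a·x + b·y + c.
BH-8−BH-7: −117a − 267b = −72;  BH-9−BH-7: 368a + 4b = 27.
Solving gives a = 0.07078, b = 0.23865.
Then c = 550.8 − a·278 − b·388 = 438.53.
At (675, 215): z_contact = 47.8 + 51.3 + 438.53 = 537.6 m.
Depth below ground = 562 − 537.6 = 24 m.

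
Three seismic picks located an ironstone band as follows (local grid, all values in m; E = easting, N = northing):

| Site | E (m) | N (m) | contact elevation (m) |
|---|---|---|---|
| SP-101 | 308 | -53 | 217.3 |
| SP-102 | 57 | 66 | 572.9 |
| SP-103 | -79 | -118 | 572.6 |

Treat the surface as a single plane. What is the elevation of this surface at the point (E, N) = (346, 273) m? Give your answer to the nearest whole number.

Let the plane be z = a·E + b·N + c.
SP-102−SP-101: −251a + 119b = 355.6;  SP-103−SP-101: −387a − 65b = 355.3.
Solving gives a = −1.04853, b = 0.77663.
Then c = 217.3 − a·308 − b·-53 = 581.41.
At (346, 273): z = −362.8 + 212.0 + 581.41 = 430.6 m.

431 m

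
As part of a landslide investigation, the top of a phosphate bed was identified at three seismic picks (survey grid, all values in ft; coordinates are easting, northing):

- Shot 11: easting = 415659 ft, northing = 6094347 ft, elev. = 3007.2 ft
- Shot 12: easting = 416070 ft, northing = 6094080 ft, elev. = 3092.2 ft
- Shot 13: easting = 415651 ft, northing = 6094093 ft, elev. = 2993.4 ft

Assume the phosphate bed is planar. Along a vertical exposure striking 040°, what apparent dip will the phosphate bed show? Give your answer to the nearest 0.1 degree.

Let the plane be z = a·easting + b·northing + c.
Shot 12−Shot 11: 411a − 267b = 85;  Shot 13−Shot 11: −8a − 254b = −13.8.
Solving gives a = 0.23725, b = 0.04686.
Unit vector along 040° is (sin 40°, cos 40°) = (0.6428, 0.7660).
Slope in that direction = a·(0.6428) + b·(0.7660) = 0.18840.
Apparent dip = arctan|0.18840| = 10.7° (true dip is 13.6°, so apparent ≤ true as expected).

10.7°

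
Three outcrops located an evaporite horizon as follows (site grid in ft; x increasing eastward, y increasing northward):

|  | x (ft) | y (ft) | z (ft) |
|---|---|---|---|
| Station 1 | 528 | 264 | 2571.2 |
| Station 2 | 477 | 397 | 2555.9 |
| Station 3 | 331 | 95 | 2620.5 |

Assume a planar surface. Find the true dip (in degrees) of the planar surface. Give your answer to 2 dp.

11.06°

Let the plane be z = a·x + b·y + c.
Station 2−Station 1: −51a + 133b = −15.3;  Station 3−Station 1: −197a − 169b = 49.3.
Solving gives a = −0.11405, b = −0.15877.
Gradient magnitude |∇z| = √(a² + b²) = √(0.01301 + 0.02521) = 0.19549.
True dip = arctan(0.19549) = 11.06°, dipping toward NE (azimuth ≈ 036°).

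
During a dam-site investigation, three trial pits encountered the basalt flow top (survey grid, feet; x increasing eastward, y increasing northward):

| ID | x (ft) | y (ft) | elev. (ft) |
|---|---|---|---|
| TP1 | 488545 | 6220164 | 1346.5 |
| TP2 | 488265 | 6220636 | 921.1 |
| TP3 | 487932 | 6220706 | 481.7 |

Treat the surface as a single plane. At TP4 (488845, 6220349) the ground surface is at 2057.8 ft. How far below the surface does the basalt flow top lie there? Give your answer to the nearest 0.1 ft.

Let the plane be z = a·x + b·y + c.
TP2−TP1: −280a + 472b = −425.4;  TP3−TP1: −613a + 542b = −864.8.
Solving gives a = 1.291059487, b = −0.135388440.
Then c = 1346.5 − a·488545 − b·6220164 = 212744.14.
At (488845, 6220349): z_contact = 631127.97 − 842163.35 + 212744.14 = 1708.77 ft.
Depth below ground = 2057.8 − 1708.77 = 349.0 ft.

349.0 ft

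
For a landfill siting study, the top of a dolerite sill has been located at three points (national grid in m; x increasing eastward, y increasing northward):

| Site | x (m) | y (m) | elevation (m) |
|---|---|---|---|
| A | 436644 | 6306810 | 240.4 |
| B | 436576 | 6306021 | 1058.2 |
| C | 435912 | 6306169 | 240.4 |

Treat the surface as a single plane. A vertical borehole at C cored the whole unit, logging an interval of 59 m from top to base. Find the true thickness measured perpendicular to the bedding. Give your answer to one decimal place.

Two edge vectors: A→B = (-68, -789, 817.8), A→C = (-732, -641, 0).
Normal n = (A→B) × (A→C) = (524209.8, -598629.6, -533960).
So ∂z/∂x = −n_x/n_z = 0.98174 and ∂z/∂y = −n_y/n_z = −1.12111.
|∇z| = √(a²+b²) = 1.49020, so dip δ = arctan(1.49020) = 56.14°.
True thickness = vertical thickness × cos δ = 59 × cos 56.14° = 32.9 m.

32.9 m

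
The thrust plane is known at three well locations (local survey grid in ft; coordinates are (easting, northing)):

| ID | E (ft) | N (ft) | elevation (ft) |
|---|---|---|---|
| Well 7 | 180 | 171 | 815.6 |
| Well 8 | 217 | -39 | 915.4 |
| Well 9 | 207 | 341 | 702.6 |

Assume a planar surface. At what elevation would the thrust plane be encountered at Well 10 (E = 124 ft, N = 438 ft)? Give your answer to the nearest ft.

Let the plane be z = a·E + b·N + c.
Well 8−Well 7: 37a − 210b = 99.8;  Well 9−Well 7: 27a + 170b = −113.
Solving gives a = −0.56555, b = −0.57488.
Then c = 815.6 − a·180 − b·171 = 1015.70.
At (124, 438): z = −70.1 − 251.8 + 1015.70 = 693.8 ft.

694 ft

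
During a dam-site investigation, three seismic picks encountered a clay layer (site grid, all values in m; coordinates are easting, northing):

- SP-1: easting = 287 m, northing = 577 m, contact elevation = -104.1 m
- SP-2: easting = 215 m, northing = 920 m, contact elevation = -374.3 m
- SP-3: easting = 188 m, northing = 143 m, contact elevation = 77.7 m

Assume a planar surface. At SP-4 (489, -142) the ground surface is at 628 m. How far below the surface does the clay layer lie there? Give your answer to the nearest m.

Two edge vectors: SP-1→SP-2 = (-72, 343, -270.2), SP-1→SP-3 = (-99, -434, 181.8).
Normal n = (SP-1→SP-2) × (SP-1→SP-3) = (-54909.4, 39839.4, 65205).
So ∂z/∂easting = −n_x/n_z = 0.84210 and ∂z/∂northing = −n_y/n_z = −0.61099.
Intercept c from SP-1: -104.1 − 241.68 + 352.54 = 6.76.
At (489, -142): z_contact = 411.8 + 86.8 + 6.76 = 505.3 m.
Depth below ground = 628 − 505.3 = 123 m.

123 m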